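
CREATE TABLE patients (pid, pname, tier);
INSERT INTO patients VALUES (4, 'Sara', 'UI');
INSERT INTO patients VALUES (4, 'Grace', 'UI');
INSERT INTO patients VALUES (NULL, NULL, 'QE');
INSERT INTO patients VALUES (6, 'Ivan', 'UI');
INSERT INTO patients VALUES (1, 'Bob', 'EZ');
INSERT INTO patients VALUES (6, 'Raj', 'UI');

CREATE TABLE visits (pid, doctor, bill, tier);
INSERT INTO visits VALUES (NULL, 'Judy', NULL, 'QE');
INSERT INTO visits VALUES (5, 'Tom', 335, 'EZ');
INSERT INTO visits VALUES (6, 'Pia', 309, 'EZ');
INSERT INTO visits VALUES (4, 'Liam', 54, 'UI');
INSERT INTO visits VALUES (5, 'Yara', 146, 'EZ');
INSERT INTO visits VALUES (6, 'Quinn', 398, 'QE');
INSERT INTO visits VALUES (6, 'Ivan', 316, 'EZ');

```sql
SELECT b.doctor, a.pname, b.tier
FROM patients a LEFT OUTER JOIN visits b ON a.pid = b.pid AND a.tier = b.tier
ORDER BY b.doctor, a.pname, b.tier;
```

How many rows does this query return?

LEFT JOIN keeps every row from `patients`; unmatched rows get NULL for `visits`'s columns.
Matching on a.pid = b.pid AND a.tier = b.tier. A NULL in a compared column never satisfies the condition.
- a row (pid=4, tier=UI): matches 1 b row(s) → 1 output row(s).
- a row (pid=4, tier=UI): matches 1 b row(s) → 1 output row(s).
- a row (pid=NULL, tier=QE): no match → kept, b columns NULL.
- a row (pid=6, tier=UI): no match → kept, b columns NULL.
- a row (pid=1, tier=EZ): no match → kept, b columns NULL.
- a row (pid=6, tier=UI): no match → kept, b columns NULL.
Total: 2 matched + 4 padded = 6 rows.

6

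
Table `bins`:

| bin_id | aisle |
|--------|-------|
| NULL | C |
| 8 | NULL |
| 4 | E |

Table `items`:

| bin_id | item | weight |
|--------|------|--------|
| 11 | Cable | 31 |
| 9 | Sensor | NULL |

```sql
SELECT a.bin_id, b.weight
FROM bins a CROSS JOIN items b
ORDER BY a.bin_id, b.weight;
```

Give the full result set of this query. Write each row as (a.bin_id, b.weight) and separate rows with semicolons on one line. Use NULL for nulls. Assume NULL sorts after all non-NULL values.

(4, 31); (4, NULL); (8, 31); (8, NULL); (NULL, 31); (NULL, NULL)

CROSS JOIN pairs every row of `bins` with every row of `items`: 3 × 2 = 6 rows.
After projecting and ordering:
a.bin_id | b.weight
4 | 31
4 | NULL
8 | 31
8 | NULL
NULL | 31
NULL | NULL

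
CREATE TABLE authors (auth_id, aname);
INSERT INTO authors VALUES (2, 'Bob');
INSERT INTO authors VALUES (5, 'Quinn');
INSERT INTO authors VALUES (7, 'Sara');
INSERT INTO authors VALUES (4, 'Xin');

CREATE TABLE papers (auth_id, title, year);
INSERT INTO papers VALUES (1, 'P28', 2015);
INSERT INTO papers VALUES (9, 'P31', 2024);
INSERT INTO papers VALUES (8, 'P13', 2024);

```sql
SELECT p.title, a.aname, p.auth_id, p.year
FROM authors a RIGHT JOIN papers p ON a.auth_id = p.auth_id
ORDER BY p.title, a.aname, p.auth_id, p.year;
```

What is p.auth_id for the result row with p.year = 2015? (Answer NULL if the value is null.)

RIGHT JOIN keeps every row from `papers`; unmatched rows get NULL for `authors`'s columns.
Matching on a.auth_id = p.auth_id.
Matched pairs: 0; unmatched p rows kept: 3.

1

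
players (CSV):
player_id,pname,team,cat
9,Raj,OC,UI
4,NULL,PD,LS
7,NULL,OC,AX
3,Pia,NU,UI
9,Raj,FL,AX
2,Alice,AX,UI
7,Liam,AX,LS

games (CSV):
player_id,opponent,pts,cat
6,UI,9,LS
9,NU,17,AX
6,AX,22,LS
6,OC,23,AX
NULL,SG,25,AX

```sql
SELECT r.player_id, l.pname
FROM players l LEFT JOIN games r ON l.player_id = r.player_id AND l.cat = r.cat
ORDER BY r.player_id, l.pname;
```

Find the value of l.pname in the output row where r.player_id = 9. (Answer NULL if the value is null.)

Raj

LEFT JOIN keeps every row from `players`; unmatched rows get NULL for `games`'s columns.
Matching on l.player_id = r.player_id AND l.cat = r.cat. A NULL in a compared column never satisfies the condition.
- l row (player_id=9, cat=UI): no match → kept, r columns NULL.
- l row (player_id=4, cat=LS): no match → kept, r columns NULL.
- l row (player_id=7, cat=AX): no match → kept, r columns NULL.
- l row (player_id=3, cat=UI): no match → kept, r columns NULL.
- l row (player_id=9, cat=AX): matches 1 r row(s) → 1 output row(s).
- l row (player_id=2, cat=UI): no match → kept, r columns NULL.
- l row (player_id=7, cat=LS): no match → kept, r columns NULL.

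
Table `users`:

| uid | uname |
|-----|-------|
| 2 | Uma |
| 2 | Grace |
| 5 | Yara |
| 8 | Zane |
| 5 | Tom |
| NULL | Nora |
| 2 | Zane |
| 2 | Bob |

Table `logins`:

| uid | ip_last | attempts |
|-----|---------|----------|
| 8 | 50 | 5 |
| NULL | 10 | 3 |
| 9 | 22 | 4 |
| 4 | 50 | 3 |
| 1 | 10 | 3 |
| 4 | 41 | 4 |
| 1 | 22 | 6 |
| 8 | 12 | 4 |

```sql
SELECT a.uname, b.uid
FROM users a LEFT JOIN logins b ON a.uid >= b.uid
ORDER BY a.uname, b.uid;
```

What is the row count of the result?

23

LEFT JOIN keeps every row from `users`; unmatched rows get NULL for `logins`'s columns.
Matching on a.uid >= b.uid. A NULL in a compared column never satisfies the condition.
- a (uid=2) pairs with 2 row(s) of b.
- a (uid=2) pairs with 2 row(s) of b.
- a (uid=5) pairs with 4 row(s) of b.
- a (uid=8) pairs with 6 row(s) of b.
- a (uid=5) pairs with 4 row(s) of b.
- a (uid=NULL) has no partner → padded with NULL.
- a (uid=2) pairs with 2 row(s) of b.
- a (uid=2) pairs with 2 row(s) of b.
Total: 22 matched + 1 padded = 23 rows.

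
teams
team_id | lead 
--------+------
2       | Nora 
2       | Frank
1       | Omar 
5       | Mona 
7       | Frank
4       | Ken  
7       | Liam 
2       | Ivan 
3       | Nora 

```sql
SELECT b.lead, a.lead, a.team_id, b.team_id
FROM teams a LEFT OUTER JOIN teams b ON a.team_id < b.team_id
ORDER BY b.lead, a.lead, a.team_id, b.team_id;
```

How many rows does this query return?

LEFT JOIN keeps every row from `teams a`; unmatched rows get NULL for `teams b`'s columns.
Matching on a.team_id < b.team_id.
- team_id=2: 5 matching b row(s), so 5 row(s) emitted.
- team_id=2: 5 matching b row(s), so 5 row(s) emitted.
- team_id=1: 8 matching b row(s), so 8 row(s) emitted.
- team_id=5: 2 matching b row(s), so 2 row(s) emitted.
- team_id=7: no b row matches, row kept with b columns NULL.
- team_id=4: 3 matching b row(s), so 3 row(s) emitted.
- team_id=7: no b row matches, row kept with b columns NULL.
- team_id=2: 5 matching b row(s), so 5 row(s) emitted.
- team_id=3: 4 matching b row(s), so 4 row(s) emitted.
Total: 32 matched + 2 padded = 34 rows.

34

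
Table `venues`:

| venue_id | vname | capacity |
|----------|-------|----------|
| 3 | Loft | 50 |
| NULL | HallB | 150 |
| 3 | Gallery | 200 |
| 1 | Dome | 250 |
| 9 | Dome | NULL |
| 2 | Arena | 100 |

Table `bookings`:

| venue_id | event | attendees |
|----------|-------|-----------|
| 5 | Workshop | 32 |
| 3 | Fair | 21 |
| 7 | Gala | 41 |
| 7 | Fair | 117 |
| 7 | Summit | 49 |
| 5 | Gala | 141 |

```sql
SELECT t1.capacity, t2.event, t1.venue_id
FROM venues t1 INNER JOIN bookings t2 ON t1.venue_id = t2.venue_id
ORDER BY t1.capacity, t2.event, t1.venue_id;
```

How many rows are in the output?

2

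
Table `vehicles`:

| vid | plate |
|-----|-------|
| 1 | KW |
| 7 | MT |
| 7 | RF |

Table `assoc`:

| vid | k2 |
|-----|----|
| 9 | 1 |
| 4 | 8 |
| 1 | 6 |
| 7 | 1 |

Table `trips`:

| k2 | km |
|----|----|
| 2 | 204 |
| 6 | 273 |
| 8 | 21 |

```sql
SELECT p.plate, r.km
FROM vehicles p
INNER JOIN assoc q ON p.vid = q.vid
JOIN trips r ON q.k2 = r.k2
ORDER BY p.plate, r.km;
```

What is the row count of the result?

1

Evaluate left to right. First `vehicles p INNER JOIN assoc q` on vid: 3 row(s).
Then INNER JOIN `trips r` on k2: keep only rows whose q.k2 appears in r.
Result: 1 row(s).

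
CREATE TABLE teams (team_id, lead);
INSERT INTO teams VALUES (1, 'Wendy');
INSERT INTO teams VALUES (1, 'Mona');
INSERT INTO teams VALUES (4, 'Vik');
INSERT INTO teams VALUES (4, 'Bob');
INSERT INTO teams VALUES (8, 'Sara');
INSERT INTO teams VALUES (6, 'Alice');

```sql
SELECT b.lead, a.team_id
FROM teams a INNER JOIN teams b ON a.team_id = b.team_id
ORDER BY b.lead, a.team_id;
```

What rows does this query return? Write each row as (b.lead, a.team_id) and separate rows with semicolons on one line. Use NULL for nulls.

INNER JOIN keeps only pairs where the ON condition holds.
Matching on a.team_id = b.team_id.
- a[0] team_id=1 → 2 match(es) in b → 2 row(s).
- a[1] team_id=1 → 2 match(es) in b → 2 row(s).
- a[2] team_id=4 → 2 match(es) in b → 2 row(s).
- a[3] team_id=4 → 2 match(es) in b → 2 row(s).
- a[4] team_id=8 → 1 match(es) in b → 1 row(s).
- a[5] team_id=6 → 1 match(es) in b → 1 row(s).
After projecting and ordering:
b.lead | a.team_id
Alice | 6
Bob | 4
Bob | 4
Mona | 1
Mona | 1
Sara | 8
Vik | 4
Vik | 4
Wendy | 1
Wendy | 1

(Alice, 6); (Bob, 4); (Bob, 4); (Mona, 1); (Mona, 1); (Sara, 8); (Vik, 4); (Vik, 4); (Wendy, 1); (Wendy, 1)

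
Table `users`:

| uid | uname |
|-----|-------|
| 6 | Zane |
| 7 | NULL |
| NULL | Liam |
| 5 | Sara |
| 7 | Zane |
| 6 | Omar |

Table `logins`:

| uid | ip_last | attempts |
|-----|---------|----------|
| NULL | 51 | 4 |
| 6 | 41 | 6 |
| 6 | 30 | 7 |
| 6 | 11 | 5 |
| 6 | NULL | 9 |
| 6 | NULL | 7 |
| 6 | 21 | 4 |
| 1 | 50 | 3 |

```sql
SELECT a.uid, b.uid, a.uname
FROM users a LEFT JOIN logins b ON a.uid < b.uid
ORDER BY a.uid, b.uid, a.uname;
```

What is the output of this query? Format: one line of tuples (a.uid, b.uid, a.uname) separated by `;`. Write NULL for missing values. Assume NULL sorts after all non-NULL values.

(5, 6, Sara); (5, 6, Sara); (5, 6, Sara); (5, 6, Sara); (5, 6, Sara); (5, 6, Sara); (6, NULL, Omar); (6, NULL, Zane); (7, NULL, Zane); (7, NULL, NULL); (NULL, NULL, Liam)

LEFT JOIN keeps every row from `users`; unmatched rows get NULL for `logins`'s columns.
Matching on a.uid < b.uid. A NULL in a compared column never satisfies the condition.
- a row (uid=6): no match → kept, b columns NULL.
- a row (uid=7): no match → kept, b columns NULL.
- a row (uid=NULL): no match → kept, b columns NULL.
- a row (uid=5): matches 6 b row(s) → 6 output row(s).
- a row (uid=7): no match → kept, b columns NULL.
- a row (uid=6): no match → kept, b columns NULL.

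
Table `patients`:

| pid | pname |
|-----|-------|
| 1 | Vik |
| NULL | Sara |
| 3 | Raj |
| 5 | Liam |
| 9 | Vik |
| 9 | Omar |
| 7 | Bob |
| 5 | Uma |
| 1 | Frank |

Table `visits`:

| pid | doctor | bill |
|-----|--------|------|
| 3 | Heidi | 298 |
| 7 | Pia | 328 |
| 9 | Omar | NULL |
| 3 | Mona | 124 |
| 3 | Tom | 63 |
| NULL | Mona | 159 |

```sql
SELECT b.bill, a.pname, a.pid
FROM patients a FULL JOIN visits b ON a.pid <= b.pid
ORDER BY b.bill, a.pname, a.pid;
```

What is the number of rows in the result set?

25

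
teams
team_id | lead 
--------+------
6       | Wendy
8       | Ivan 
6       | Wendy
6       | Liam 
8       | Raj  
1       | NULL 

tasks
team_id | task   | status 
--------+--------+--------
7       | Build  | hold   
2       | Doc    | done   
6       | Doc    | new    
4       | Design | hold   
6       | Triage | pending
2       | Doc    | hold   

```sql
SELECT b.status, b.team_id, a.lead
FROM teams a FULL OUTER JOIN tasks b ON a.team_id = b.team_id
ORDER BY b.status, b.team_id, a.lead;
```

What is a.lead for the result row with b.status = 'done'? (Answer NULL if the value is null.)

FULL OUTER JOIN keeps every row from both sides; unmatched rows get NULL for the other side's columns.
Matching on a.team_id = b.team_id.
- a row (team_id=6): matches 2 b row(s) → 2 output row(s).
- a row (team_id=8): no match → kept, b columns NULL.
- a row (team_id=6): matches 2 b row(s) → 2 output row(s).
- a row (team_id=6): matches 2 b row(s) → 2 output row(s).
- a row (team_id=8): no match → kept, b columns NULL.
- a row (team_id=1): no match → kept, b columns NULL.
- 4 row(s) from b found no a partner → padded with NULL.

NULL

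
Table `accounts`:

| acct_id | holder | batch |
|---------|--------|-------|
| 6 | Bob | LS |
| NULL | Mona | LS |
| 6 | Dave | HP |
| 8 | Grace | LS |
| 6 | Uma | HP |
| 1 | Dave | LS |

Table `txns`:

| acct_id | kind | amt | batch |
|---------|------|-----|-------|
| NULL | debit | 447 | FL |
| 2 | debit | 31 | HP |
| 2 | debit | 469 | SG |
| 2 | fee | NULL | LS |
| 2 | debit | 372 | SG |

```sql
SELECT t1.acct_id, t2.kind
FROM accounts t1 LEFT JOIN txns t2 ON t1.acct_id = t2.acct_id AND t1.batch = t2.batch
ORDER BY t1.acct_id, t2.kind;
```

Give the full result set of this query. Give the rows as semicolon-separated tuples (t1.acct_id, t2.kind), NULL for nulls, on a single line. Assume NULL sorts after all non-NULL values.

LEFT JOIN keeps every row from `accounts`; unmatched rows get NULL for `txns`'s columns.
Matching on t1.acct_id = t2.acct_id AND t1.batch = t2.batch. A NULL in a compared column never satisfies the condition.
- t1 (acct_id=6, batch=LS) has no partner → padded with NULL.
- t1 (acct_id=NULL, batch=LS) has no partner → padded with NULL.
- t1 (acct_id=6, batch=HP) has no partner → padded with NULL.
- t1 (acct_id=8, batch=LS) has no partner → padded with NULL.
- t1 (acct_id=6, batch=HP) has no partner → padded with NULL.
- t1 (acct_id=1, batch=LS) has no partner → padded with NULL.
After projecting and ordering:
t1.acct_id | t2.kind
1 | NULL
6 | NULL
6 | NULL
6 | NULL
8 | NULL
NULL | NULL

(1, NULL); (6, NULL); (6, NULL); (6, NULL); (8, NULL); (NULL, NULL)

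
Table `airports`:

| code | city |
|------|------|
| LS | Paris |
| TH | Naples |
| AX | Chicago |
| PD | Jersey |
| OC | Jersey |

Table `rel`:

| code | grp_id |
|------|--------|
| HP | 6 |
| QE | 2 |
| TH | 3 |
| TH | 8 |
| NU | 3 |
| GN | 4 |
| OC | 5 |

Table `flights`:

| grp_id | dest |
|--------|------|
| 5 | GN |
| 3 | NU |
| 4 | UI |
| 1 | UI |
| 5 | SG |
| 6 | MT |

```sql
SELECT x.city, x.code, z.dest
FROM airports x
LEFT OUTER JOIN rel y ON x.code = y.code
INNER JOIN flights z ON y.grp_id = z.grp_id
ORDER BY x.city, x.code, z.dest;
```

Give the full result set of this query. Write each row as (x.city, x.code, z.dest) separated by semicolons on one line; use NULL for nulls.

(Jersey, OC, GN); (Jersey, OC, SG); (Naples, TH, NU)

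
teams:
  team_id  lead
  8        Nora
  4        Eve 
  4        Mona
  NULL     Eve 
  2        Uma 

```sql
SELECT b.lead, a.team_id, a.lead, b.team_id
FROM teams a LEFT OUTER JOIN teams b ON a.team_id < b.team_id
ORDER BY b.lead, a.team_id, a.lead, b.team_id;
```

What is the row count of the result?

LEFT JOIN keeps every row from `teams a`; unmatched rows get NULL for `teams b`'s columns.
Matching on a.team_id < b.team_id. A NULL in a compared column never satisfies the condition.
- team_id=8: no b row matches, row kept with b columns NULL.
- team_id=4: 1 matching b row(s), so 1 row(s) emitted.
- team_id=4: 1 matching b row(s), so 1 row(s) emitted.
- team_id=NULL: no b row matches, row kept with b columns NULL.
- team_id=2: 3 matching b row(s), so 3 row(s) emitted.
Total: 5 matched + 2 padded = 7 rows.

7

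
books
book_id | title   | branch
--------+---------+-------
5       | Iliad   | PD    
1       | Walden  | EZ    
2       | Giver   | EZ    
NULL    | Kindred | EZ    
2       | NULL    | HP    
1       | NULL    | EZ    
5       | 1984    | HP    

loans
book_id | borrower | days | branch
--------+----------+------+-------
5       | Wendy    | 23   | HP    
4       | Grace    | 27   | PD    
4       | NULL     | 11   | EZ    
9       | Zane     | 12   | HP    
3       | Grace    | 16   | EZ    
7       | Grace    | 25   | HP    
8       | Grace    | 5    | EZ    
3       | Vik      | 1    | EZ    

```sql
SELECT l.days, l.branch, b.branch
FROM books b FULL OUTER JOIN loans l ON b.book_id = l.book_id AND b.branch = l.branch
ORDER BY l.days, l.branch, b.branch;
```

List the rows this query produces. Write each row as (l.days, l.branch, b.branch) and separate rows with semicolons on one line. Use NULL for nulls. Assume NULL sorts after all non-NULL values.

(1, EZ, NULL); (5, EZ, NULL); (11, EZ, NULL); (12, HP, NULL); (16, EZ, NULL); (23, HP, HP); (25, HP, NULL); (27, PD, NULL); (NULL, NULL, EZ); (NULL, NULL, EZ); (NULL, NULL, EZ); (NULL, NULL, EZ); (NULL, NULL, HP); (NULL, NULL, PD)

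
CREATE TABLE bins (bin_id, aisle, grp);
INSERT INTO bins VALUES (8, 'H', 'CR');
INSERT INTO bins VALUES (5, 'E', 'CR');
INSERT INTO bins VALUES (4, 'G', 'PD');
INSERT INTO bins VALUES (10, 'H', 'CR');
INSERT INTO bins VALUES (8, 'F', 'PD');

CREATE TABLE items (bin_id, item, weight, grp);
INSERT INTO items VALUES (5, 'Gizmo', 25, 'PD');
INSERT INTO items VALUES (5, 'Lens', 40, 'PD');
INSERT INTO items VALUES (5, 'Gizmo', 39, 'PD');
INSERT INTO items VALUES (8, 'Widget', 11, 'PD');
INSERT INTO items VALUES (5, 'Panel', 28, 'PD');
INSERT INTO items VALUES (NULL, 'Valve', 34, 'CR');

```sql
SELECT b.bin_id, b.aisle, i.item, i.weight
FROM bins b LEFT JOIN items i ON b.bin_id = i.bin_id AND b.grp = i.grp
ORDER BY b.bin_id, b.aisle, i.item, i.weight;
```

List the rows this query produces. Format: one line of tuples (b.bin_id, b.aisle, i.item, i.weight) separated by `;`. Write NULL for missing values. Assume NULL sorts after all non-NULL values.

(4, G, NULL, NULL); (5, E, NULL, NULL); (8, F, Widget, 11); (8, H, NULL, NULL); (10, H, NULL, NULL)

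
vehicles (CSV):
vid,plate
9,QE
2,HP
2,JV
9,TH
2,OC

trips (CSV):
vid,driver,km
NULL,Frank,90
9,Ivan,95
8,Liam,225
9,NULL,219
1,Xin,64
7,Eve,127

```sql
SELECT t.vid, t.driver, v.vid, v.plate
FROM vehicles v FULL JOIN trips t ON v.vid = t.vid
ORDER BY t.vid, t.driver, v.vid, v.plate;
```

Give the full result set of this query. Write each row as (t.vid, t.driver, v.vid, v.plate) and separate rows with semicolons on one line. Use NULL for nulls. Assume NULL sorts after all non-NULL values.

(1, Xin, NULL, NULL); (7, Eve, NULL, NULL); (8, Liam, NULL, NULL); (9, Ivan, 9, QE); (9, Ivan, 9, TH); (9, NULL, 9, QE); (9, NULL, 9, TH); (NULL, Frank, NULL, NULL); (NULL, NULL, 2, HP); (NULL, NULL, 2, JV); (NULL, NULL, 2, OC)

FULL OUTER JOIN keeps every row from both sides; unmatched rows get NULL for the other side's columns.
Matching on v.vid = t.vid. A NULL in a compared column never satisfies the condition.
- v row (vid=9): matches 2 t row(s) → 2 output row(s).
- v row (vid=2): no match → kept, t columns NULL.
- v row (vid=2): no match → kept, t columns NULL.
- v row (vid=9): matches 2 t row(s) → 2 output row(s).
- v row (vid=2): no match → kept, t columns NULL.
- 4 row(s) from t found no v partner → padded with NULL.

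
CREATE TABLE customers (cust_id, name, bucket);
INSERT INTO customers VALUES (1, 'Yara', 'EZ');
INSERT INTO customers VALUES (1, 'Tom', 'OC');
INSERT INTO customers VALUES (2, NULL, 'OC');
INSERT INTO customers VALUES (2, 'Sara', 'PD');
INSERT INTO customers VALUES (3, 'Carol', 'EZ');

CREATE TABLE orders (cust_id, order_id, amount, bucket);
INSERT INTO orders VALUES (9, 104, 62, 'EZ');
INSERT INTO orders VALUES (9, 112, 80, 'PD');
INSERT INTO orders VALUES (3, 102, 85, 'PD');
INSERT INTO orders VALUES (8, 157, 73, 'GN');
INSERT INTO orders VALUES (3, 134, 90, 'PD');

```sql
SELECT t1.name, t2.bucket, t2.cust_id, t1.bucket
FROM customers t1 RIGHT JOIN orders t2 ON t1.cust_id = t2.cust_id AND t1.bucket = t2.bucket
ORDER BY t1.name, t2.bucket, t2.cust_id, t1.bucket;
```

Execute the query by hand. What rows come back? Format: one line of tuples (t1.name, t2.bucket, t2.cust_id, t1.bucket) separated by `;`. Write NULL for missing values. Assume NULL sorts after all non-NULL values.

(NULL, EZ, 9, NULL); (NULL, GN, 8, NULL); (NULL, PD, 3, NULL); (NULL, PD, 3, NULL); (NULL, PD, 9, NULL)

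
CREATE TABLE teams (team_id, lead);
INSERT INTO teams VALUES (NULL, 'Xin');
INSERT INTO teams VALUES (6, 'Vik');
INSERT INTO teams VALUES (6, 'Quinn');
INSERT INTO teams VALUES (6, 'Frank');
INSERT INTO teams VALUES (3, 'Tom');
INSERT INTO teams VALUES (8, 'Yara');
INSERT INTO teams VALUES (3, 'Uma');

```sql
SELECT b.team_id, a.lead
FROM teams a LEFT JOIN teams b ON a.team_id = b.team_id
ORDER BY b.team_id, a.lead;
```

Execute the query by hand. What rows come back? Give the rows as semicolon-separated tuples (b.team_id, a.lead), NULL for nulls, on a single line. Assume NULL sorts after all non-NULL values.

(3, Tom); (3, Tom); (3, Uma); (3, Uma); (6, Frank); (6, Frank); (6, Frank); (6, Quinn); (6, Quinn); (6, Quinn); (6, Vik); (6, Vik); (6, Vik); (8, Yara); (NULL, Xin)

LEFT JOIN keeps every row from `teams a`; unmatched rows get NULL for `teams b`'s columns.
Matching on a.team_id = b.team_id. A NULL in a compared column never satisfies the condition.
Matched pairs: 14; unmatched a rows kept: 1.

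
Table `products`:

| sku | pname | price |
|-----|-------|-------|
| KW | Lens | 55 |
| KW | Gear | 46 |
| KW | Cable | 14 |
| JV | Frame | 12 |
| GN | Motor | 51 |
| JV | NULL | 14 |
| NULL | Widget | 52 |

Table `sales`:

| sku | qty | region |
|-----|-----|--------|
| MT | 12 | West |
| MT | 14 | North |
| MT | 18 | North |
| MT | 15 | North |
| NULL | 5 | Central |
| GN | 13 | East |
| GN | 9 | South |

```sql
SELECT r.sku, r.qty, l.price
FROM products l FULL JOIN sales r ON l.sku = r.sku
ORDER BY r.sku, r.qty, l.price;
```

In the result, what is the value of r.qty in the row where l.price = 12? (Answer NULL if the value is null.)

NULL

FULL OUTER JOIN keeps every row from both sides; unmatched rows get NULL for the other side's columns.
Matching on l.sku = r.sku. A NULL in a compared column never satisfies the condition.
Matched pairs: 2; unmatched l rows kept: 6; unmatched r rows kept: 5.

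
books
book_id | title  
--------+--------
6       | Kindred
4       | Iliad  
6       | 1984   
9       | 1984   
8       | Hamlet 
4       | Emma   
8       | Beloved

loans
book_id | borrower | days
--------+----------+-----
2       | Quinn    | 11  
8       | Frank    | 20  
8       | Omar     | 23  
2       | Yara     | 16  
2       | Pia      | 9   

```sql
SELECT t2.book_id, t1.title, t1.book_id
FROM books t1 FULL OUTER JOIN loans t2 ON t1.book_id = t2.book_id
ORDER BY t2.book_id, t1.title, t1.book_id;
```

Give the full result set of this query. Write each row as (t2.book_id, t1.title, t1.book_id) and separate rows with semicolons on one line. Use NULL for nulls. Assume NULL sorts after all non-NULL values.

(2, NULL, NULL); (2, NULL, NULL); (2, NULL, NULL); (8, Beloved, 8); (8, Beloved, 8); (8, Hamlet, 8); (8, Hamlet, 8); (NULL, 1984, 6); (NULL, 1984, 9); (NULL, Emma, 4); (NULL, Iliad, 4); (NULL, Kindred, 6)

FULL OUTER JOIN keeps every row from both sides; unmatched rows get NULL for the other side's columns.
Matching on t1.book_id = t2.book_id.
Matched pairs: 4; unmatched t1 rows kept: 5; unmatched t2 rows kept: 3.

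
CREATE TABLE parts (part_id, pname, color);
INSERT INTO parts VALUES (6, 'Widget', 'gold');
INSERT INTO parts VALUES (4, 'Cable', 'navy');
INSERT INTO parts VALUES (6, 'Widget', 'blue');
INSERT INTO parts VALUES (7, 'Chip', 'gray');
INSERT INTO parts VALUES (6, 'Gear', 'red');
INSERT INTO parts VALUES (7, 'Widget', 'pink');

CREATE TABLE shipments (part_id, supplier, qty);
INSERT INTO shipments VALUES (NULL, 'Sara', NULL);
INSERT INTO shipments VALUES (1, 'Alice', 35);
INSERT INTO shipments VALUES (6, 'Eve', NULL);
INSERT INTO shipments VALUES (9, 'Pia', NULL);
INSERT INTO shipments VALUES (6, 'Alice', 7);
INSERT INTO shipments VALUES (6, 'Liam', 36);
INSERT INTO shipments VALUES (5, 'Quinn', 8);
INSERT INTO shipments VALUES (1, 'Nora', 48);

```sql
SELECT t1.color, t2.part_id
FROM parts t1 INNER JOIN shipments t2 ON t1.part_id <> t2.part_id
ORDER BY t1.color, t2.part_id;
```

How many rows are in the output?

33

INNER JOIN keeps only pairs where the ON condition holds.
Matching on t1.part_id <> t2.part_id. A NULL in a compared column never satisfies the condition.
- part_id=6: 4 matching t2 row(s), so 4 row(s) emitted.
- part_id=4: 7 matching t2 row(s), so 7 row(s) emitted.
- part_id=6: 4 matching t2 row(s), so 4 row(s) emitted.
- part_id=7: 7 matching t2 row(s), so 7 row(s) emitted.
- part_id=6: 4 matching t2 row(s), so 4 row(s) emitted.
- part_id=7: 7 matching t2 row(s), so 7 row(s) emitted.
Total: 33 rows.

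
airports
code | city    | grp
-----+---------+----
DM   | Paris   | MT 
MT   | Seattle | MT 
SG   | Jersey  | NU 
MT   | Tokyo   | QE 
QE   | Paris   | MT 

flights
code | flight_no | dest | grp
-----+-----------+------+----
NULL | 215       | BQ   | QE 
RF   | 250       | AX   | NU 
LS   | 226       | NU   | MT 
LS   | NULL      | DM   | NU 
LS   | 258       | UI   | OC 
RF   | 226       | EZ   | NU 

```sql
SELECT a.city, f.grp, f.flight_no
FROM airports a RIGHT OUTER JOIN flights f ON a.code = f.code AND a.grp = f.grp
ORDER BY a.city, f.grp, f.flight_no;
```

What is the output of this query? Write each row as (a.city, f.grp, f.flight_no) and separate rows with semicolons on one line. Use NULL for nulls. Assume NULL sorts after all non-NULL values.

RIGHT JOIN keeps every row from `flights`; unmatched rows get NULL for `airports`'s columns.
Matching on a.code = f.code AND a.grp = f.grp. A NULL in a compared column never satisfies the condition.
- code=DM, grp=MT: no matching f row.
- code=MT, grp=MT: no matching f row.
- code=SG, grp=NU: no matching f row.
- code=MT, grp=QE: no matching f row.
- code=QE, grp=MT: no matching f row.
- plus 6 unmatched f row(s), each kept with NULL a columns.
After projecting and ordering:
a.city | f.grp | f.flight_no
NULL | MT | 226
NULL | NU | 226
NULL | NU | 250
NULL | NU | NULL
NULL | OC | 258
NULL | QE | 215

(NULL, MT, 226); (NULL, NU, 226); (NULL, NU, 250); (NULL, NU, NULL); (NULL, OC, 258); (NULL, QE, 215)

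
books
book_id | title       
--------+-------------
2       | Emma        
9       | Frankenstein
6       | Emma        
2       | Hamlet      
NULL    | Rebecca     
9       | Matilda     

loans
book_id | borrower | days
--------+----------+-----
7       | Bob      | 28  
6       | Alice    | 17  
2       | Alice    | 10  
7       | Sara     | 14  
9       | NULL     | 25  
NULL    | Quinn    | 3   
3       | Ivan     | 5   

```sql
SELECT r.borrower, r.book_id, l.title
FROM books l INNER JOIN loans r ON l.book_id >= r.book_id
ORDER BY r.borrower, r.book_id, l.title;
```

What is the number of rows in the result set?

INNER JOIN keeps only pairs where the ON condition holds.
Matching on l.book_id >= r.book_id. A NULL in a compared column never satisfies the condition.
- l[0] book_id=2 → 1 match(es) in r → 1 row(s).
- l[1] book_id=9 → 6 match(es) in r → 6 row(s).
- l[2] book_id=6 → 3 match(es) in r → 3 row(s).
- l[3] book_id=2 → 1 match(es) in r → 1 row(s).
- l[4] book_id=NULL → no match; dropped.
- l[5] book_id=9 → 6 match(es) in r → 6 row(s).
Total: 17 rows.

17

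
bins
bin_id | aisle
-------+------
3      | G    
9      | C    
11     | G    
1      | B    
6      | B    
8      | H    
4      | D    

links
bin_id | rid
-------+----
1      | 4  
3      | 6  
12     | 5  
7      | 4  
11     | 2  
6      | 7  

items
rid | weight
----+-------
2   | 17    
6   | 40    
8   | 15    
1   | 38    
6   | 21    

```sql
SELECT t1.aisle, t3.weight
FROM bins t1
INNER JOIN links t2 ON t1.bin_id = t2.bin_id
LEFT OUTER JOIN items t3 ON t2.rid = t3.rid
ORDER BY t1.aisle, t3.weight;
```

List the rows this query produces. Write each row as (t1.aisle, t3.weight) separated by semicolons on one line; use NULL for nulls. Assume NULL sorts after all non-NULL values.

Evaluate left to right. First `bins t1 INNER JOIN links t2` on bin_id: 4 row(s).
Then LEFT JOIN `items t3` on rid: each of those 4 rows is kept; rows whose t2.rid has no match in t3 get NULL for t3's columns.

(B, NULL); (B, NULL); (G, 17); (G, 21); (G, 40)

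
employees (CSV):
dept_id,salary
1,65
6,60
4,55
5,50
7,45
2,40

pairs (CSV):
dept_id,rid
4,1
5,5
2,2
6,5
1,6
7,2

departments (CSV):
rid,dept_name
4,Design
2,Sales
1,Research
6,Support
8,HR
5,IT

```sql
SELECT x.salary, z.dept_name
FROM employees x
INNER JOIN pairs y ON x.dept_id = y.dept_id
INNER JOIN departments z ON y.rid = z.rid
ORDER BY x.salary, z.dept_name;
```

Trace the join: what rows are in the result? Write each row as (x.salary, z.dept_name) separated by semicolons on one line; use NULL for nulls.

Joins associate left-to-right: employees INNER JOIN pairs on dept_id gives 6 intermediate row(s).
Then INNER JOIN `departments z` on rid: keep only rows whose y.rid appears in z.

(40, Sales); (45, Sales); (50, IT); (55, Research); (60, IT); (65, Support)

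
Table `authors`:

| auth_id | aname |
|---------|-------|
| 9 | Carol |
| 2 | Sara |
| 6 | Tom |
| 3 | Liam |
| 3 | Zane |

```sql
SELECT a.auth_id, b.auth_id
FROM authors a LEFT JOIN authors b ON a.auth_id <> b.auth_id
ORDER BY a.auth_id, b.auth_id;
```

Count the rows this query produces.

18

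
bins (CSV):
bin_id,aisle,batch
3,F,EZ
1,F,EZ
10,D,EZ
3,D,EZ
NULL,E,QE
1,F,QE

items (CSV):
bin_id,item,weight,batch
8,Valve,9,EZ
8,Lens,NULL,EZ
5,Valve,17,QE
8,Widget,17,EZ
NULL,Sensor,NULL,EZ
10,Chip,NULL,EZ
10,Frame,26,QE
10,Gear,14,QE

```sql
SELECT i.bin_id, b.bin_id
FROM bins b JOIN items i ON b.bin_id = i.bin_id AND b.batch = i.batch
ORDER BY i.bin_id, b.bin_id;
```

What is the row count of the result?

1

INNER JOIN keeps only pairs where the ON condition holds.
Matching on b.bin_id = i.bin_id AND b.batch = i.batch. A NULL in a compared column never satisfies the condition.
Matched pairs: 1.
Total: 1 rows.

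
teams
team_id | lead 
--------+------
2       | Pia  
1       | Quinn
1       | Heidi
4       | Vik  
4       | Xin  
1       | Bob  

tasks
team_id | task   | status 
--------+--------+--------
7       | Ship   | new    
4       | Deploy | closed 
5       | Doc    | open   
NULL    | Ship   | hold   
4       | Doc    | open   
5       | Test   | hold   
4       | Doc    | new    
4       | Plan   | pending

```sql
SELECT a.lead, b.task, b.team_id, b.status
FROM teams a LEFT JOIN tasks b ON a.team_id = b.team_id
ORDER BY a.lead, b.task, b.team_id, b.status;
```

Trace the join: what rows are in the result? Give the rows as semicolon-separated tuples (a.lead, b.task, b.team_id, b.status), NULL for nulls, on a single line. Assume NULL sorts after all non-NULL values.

(Bob, NULL, NULL, NULL); (Heidi, NULL, NULL, NULL); (Pia, NULL, NULL, NULL); (Quinn, NULL, NULL, NULL); (Vik, Deploy, 4, closed); (Vik, Doc, 4, new); (Vik, Doc, 4, open); (Vik, Plan, 4, pending); (Xin, Deploy, 4, closed); (Xin, Doc, 4, new); (Xin, Doc, 4, open); (Xin, Plan, 4, pending)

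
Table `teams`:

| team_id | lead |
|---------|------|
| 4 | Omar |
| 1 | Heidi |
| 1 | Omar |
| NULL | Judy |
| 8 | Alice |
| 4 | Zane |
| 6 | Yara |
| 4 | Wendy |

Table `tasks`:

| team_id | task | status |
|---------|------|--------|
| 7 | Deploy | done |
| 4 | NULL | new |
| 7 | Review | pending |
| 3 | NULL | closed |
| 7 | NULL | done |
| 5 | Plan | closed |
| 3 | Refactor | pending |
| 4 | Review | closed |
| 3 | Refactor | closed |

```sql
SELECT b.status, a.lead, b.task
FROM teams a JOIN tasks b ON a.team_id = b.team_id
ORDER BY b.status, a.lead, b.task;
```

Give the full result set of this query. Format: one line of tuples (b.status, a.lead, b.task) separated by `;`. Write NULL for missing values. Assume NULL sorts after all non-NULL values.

(closed, Omar, Review); (closed, Wendy, Review); (closed, Zane, Review); (new, Omar, NULL); (new, Wendy, NULL); (new, Zane, NULL)

INNER JOIN keeps only pairs where the ON condition holds.
Matching on a.team_id = b.team_id. A NULL in a compared column never satisfies the condition.
- a[0] team_id=4 → 2 match(es) in b → 2 row(s).
- a[1] team_id=1 → no match; dropped.
- a[2] team_id=1 → no match; dropped.
- a[3] team_id=NULL → no match; dropped.
- a[4] team_id=8 → no match; dropped.
- a[5] team_id=4 → 2 match(es) in b → 2 row(s).
- a[6] team_id=6 → no match; dropped.
- a[7] team_id=4 → 2 match(es) in b → 2 row(s).
After projecting and ordering:
b.status | a.lead | b.task
closed | Omar | Review
closed | Wendy | Review
closed | Zane | Review
new | Omar | NULL
new | Wendy | NULL
new | Zane | NULL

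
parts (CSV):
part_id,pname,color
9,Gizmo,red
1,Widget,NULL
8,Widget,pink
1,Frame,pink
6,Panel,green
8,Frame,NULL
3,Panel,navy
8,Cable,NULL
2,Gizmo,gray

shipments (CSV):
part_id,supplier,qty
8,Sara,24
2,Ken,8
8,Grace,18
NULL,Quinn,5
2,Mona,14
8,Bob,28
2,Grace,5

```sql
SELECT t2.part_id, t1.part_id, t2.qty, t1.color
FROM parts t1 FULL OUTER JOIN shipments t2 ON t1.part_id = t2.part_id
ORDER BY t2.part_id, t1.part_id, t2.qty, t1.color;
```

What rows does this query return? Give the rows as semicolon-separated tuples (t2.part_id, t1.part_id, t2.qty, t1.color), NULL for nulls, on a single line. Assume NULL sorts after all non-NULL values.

(2, 2, 5, gray); (2, 2, 8, gray); (2, 2, 14, gray); (8, 8, 18, pink); (8, 8, 18, NULL); (8, 8, 18, NULL); (8, 8, 24, pink); (8, 8, 24, NULL); (8, 8, 24, NULL); (8, 8, 28, pink); (8, 8, 28, NULL); (8, 8, 28, NULL); (NULL, 1, NULL, pink); (NULL, 1, NULL, NULL); (NULL, 3, NULL, navy); (NULL, 6, NULL, green); (NULL, 9, NULL, red); (NULL, NULL, 5, NULL)

FULL OUTER JOIN keeps every row from both sides; unmatched rows get NULL for the other side's columns.
Matching on t1.part_id = t2.part_id. A NULL in a compared column never satisfies the condition.
Matched pairs: 12; unmatched t1 rows kept: 5; unmatched t2 rows kept: 1.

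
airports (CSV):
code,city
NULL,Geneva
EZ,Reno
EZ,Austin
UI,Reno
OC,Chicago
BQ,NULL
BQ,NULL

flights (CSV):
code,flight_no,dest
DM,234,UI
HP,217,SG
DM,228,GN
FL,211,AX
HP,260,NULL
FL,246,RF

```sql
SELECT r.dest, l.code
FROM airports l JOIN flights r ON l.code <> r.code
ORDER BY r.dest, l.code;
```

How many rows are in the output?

INNER JOIN keeps only pairs where the ON condition holds.
Matching on l.code <> r.code. A NULL in a compared column never satisfies the condition.
Matched pairs: 36.
Total: 36 rows.

36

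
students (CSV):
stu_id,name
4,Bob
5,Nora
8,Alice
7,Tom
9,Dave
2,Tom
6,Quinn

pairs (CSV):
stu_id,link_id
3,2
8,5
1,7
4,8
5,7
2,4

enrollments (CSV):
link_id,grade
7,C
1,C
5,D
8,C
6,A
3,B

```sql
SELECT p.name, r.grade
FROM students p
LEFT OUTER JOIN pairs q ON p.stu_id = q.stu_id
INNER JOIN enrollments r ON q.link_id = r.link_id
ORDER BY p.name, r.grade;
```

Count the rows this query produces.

3

Evaluate left to right. First `students p LEFT JOIN pairs q` on stu_id: 7 row(s).
Then INNER JOIN `enrollments r` on link_id: keep only rows whose q.link_id appears in r.
Result: 3 row(s).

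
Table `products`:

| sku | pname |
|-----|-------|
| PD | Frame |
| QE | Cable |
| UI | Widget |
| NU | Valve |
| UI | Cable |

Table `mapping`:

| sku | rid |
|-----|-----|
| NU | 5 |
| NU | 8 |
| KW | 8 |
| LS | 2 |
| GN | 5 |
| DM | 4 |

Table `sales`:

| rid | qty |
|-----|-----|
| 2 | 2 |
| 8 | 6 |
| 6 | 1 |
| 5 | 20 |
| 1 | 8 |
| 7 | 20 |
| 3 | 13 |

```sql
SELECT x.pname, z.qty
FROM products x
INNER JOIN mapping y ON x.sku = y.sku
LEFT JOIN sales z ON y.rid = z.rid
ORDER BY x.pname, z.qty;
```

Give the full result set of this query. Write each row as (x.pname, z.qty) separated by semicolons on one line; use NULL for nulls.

Step 1 — x INNER JOIN y on sku → 2 row(s).
Then LEFT JOIN `sales z` on rid: each of those 2 rows is kept; rows whose y.rid has no match in z get NULL for z's columns.

(Valve, 6); (Valve, 20)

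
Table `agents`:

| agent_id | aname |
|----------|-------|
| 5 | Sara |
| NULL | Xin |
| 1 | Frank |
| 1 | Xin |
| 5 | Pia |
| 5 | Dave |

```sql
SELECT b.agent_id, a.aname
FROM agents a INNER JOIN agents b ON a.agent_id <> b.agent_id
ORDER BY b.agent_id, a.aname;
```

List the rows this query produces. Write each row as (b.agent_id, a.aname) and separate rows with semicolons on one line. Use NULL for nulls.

(1, Dave); (1, Dave); (1, Pia); (1, Pia); (1, Sara); (1, Sara); (5, Frank); (5, Frank); (5, Frank); (5, Xin); (5, Xin); (5, Xin)

INNER JOIN keeps only pairs where the ON condition holds.
Matching on a.agent_id <> b.agent_id. A NULL in a compared column never satisfies the condition.
- a row (agent_id=5): matches 2 b row(s) → 2 output row(s).
- a row (agent_id=NULL): no match → dropped.
- a row (agent_id=1): matches 3 b row(s) → 3 output row(s).
- a row (agent_id=1): matches 3 b row(s) → 3 output row(s).
- a row (agent_id=5): matches 2 b row(s) → 2 output row(s).
- a row (agent_id=5): matches 2 b row(s) → 2 output row(s).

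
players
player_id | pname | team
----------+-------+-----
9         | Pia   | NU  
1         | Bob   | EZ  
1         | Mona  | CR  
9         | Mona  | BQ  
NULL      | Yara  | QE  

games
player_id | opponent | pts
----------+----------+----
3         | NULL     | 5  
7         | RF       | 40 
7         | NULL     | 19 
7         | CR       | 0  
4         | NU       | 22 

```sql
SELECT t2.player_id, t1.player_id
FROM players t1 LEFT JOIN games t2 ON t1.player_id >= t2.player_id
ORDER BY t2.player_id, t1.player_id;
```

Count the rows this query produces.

13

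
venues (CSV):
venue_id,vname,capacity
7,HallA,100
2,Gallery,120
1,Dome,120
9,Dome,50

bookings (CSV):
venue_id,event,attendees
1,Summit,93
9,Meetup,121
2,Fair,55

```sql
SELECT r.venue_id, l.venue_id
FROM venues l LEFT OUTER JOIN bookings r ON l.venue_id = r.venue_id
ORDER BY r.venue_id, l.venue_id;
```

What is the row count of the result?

4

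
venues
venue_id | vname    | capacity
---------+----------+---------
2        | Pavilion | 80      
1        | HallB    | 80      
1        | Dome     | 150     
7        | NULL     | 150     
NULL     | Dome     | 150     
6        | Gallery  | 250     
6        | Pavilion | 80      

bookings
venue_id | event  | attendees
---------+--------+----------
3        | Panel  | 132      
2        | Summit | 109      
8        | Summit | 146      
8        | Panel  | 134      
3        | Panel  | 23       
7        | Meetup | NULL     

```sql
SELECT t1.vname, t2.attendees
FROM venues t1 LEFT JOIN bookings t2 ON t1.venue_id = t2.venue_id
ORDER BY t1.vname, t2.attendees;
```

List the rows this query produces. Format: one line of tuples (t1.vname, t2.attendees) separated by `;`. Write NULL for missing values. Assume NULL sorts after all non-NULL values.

LEFT JOIN keeps every row from `venues`; unmatched rows get NULL for `bookings`'s columns.
Matching on t1.venue_id = t2.venue_id. A NULL in a compared column never satisfies the condition.
Matched pairs: 2; unmatched t1 rows kept: 5.

(Dome, NULL); (Dome, NULL); (Gallery, NULL); (HallB, NULL); (Pavilion, 109); (Pavilion, NULL); (NULL, NULL)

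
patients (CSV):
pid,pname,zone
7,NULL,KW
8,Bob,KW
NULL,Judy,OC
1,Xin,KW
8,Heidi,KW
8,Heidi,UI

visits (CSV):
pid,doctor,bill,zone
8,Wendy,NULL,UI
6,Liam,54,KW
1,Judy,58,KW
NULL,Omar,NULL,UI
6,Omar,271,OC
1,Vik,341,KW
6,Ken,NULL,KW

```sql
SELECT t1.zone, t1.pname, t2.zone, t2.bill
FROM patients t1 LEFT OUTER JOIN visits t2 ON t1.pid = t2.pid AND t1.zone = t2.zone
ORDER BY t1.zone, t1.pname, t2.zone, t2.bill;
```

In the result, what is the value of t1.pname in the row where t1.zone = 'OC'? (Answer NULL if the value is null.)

LEFT JOIN keeps every row from `patients`; unmatched rows get NULL for `visits`'s columns.
Matching on t1.pid = t2.pid AND t1.zone = t2.zone. A NULL in a compared column never satisfies the condition.
- t1 row (pid=7, zone=KW): no match → kept, t2 columns NULL.
- t1 row (pid=8, zone=KW): no match → kept, t2 columns NULL.
- t1 row (pid=NULL, zone=OC): no match → kept, t2 columns NULL.
- t1 row (pid=1, zone=KW): matches 2 t2 row(s) → 2 output row(s).
- t1 row (pid=8, zone=KW): no match → kept, t2 columns NULL.
- t1 row (pid=8, zone=UI): matches 1 t2 row(s) → 1 output row(s).

Judy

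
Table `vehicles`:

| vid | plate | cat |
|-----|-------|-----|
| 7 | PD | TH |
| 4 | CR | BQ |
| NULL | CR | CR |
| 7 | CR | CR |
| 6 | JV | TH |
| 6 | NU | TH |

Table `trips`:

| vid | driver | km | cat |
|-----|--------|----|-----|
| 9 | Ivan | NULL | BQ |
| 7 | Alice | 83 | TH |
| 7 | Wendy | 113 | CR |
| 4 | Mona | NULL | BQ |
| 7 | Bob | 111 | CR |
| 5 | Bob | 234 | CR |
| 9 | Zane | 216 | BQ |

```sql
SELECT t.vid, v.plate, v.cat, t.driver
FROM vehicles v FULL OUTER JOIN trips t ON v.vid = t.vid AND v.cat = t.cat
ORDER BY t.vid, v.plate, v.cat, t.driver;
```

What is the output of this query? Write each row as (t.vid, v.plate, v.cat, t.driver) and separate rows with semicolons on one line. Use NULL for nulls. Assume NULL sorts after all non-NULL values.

(4, CR, BQ, Mona); (5, NULL, NULL, Bob); (7, CR, CR, Bob); (7, CR, CR, Wendy); (7, PD, TH, Alice); (9, NULL, NULL, Ivan); (9, NULL, NULL, Zane); (NULL, CR, CR, NULL); (NULL, JV, TH, NULL); (NULL, NU, TH, NULL)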